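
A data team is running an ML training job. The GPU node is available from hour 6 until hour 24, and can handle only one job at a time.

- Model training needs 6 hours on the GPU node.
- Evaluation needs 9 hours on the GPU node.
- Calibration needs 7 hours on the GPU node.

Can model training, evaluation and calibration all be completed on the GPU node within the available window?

No

The GPU node window is 24 − 6 = 18 hours.
Running back to back, the jobs need 6 + 9 + 7 = 22 hours on the GPU node.
Since 22 > 18, they cannot all fit.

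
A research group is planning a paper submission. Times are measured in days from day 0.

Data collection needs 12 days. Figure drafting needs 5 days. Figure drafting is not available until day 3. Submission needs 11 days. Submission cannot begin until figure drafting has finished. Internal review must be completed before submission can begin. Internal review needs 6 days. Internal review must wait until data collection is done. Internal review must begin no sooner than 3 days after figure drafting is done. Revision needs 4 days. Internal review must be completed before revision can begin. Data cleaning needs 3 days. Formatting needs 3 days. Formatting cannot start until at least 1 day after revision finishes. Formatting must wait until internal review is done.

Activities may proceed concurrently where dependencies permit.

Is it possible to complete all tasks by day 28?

Figure drafting cannot begin until its own release at day 3. It runs from day 3 to 3 + 5 = day 8.
Data cleaning can start immediately at day 0; it finishes at day 3.
Data collection has no prerequisites, so it starts at day 0 and finishes at day 12.
For internal review: data collection (finishes day 12); figure drafting (finishes day 8, plus 3-day gap → day 11). Taking the maximum gives a start of day 12, and it finishes at 12 + 6 = day 18.
For submission: figure drafting (finishes day 8); internal review (finishes day 18). Taking the maximum gives a start of day 18, and it finishes at 18 + 11 = day 29.
Revision waits on internal review (finishes day 18), so it starts at day 18 and finishes at 18 + 4 = day 22.
Formatting has to wait for revision (finishes day 22, plus 1-day gap → day 23); internal review (finishes day 18). The latest of these is day 23, so formatting runs day 23 to 23 + 3 = day 26.
The earliest everything can be done is day 29, which is after the deadline of 28, so it is not possible.

No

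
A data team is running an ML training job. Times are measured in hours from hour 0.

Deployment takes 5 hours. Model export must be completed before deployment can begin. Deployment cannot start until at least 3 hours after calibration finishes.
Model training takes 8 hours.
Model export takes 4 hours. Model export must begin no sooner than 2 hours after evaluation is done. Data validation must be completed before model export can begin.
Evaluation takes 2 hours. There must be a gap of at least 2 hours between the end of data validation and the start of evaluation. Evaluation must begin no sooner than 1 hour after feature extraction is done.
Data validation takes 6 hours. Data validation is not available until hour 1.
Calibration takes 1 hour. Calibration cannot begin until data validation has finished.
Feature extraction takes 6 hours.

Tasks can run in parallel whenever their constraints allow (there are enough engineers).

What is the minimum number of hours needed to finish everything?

22

Nothing blocks model training, so it runs from hour 0 to hour 8.
Nothing blocks feature extraction, so it runs from hour 0 to hour 6.
Data validation cannot begin until its own release at hour 1. It runs from hour 1 to 1 + 6 = hour 7.
Calibration cannot begin until data validation (finishes hour 7). It runs from hour 7 to 7 + 1 = hour 8.
Evaluation needs all of data validation (finishes hour 7, plus 2-hour gap → hour 9); feature extraction (finishes hour 6, plus 1-hour gap → hour 7). That puts its earliest start at hour 9; it finishes at 9 + 2 = hour 11.
Model export cannot start until evaluation (finishes hour 11, plus 2-hour gap → hour 13); data validation (finishes hour 7). The controlling bound is hour 13, so model export finishes at 13 + 4 = hour 17.
Deployment needs all of model export (finishes hour 17); calibration (finishes hour 8, plus 3-hour gap → hour 11). That puts its earliest start at hour 17; it finishes at 17 + 5 = hour 22.
All tasks are finished once the last one completes. Finish times: Data validation at 7, Feature extraction at 6, Model training at 8, Evaluation at 11, Calibration at 8, Model export at 17, Deployment at 22. The latest is hour 22.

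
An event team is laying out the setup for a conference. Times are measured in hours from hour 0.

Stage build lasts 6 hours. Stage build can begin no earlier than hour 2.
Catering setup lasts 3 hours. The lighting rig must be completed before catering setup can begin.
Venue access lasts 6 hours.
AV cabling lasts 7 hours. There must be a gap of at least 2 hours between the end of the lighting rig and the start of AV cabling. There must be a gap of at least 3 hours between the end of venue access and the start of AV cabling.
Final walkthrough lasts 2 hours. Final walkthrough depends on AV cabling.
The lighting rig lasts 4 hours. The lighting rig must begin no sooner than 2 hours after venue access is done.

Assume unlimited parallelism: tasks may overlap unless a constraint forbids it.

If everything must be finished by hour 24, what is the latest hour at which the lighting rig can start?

9

Final walkthrough must finish by hour 24; it takes 2 hours, so it must start by 24 − 2 = hour 22.
Since final walkthrough (must start by hour 22) depends on it, AV cabling must finish by hour 22. Backing off its 7-hour duration gives a latest start of hour 15.
To finish by hour 24, catering setup (duration 3) must start no later than hour 21.
The lighting rig feeds AV cabling (must start by hour 15, minus 2-hour gap → hour 13); catering setup (must start by hour 21). Taking the minimum, the lighting rig must finish by hour 13 and start by 13 − 4 = hour 9.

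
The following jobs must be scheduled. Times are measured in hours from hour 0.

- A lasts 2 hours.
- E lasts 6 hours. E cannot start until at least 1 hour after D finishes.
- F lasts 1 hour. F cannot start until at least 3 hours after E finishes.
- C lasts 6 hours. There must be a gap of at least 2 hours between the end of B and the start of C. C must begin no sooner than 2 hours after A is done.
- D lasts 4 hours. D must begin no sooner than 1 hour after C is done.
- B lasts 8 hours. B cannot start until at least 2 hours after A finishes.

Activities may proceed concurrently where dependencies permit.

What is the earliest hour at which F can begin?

35

Nothing blocks A, so it runs from hour 0 to hour 2.
B cannot begin until A (finishes hour 2, plus 2-hour gap → hour 4). It runs from hour 4 to 4 + 8 = hour 12.
C cannot start until B (finishes hour 12, plus 2-hour gap → hour 14); A (finishes hour 2, plus 2-hour gap → hour 4). The controlling bound is hour 14, so C finishes at 14 + 6 = hour 20.
After C (finishes hour 20, plus 1-hour gap → hour 21), D can start at hour 21 and finishes at hour 25.
E cannot begin until D (finishes hour 25, plus 1-hour gap → hour 26). It runs from hour 26 to 26 + 6 = hour 32.
F waits on E (finishes hour 32, plus 3-hour gap → hour 35), so the earliest it can start is hour 35.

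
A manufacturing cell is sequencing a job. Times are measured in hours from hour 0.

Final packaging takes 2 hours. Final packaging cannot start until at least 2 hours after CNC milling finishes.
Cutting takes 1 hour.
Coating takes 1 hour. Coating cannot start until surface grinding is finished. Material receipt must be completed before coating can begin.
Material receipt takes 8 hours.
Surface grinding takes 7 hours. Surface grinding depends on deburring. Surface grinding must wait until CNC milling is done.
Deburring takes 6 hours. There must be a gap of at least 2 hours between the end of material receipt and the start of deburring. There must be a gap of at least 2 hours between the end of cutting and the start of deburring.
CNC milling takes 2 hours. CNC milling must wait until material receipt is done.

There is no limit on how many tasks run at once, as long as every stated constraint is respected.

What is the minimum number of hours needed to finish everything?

Cutting has no prerequisites, so it starts at hour 0 and finishes at hour 1.
Material receipt has no prerequisites, so it starts at hour 0 and finishes at hour 8.
After material receipt (finishes hour 8), CNC milling can start at hour 8 and finishes at hour 10.
After CNC milling (finishes hour 10, plus 2-hour gap → hour 12), final packaging can start at hour 12 and finishes at hour 14.
Deburring has to wait for material receipt (finishes hour 8, plus 2-hour gap → hour 10); cutting (finishes hour 1, plus 2-hour gap → hour 3). The latest of these is hour 10, so deburring runs hour 10 to 10 + 6 = hour 16.
For surface grinding: deburring (finishes hour 16); CNC milling (finishes hour 10). Taking the maximum gives a start of hour 16, and it finishes at 16 + 7 = hour 23.
For coating: surface grinding (finishes hour 23); material receipt (finishes hour 8). Taking the maximum gives a start of hour 23, and it finishes at 23 + 1 = hour 24.
All tasks are finished once the last one completes. Finish times: Material receipt at 8, Cutting at 1, Deburring at 16, CNC milling at 10, Surface grinding at 23, Coating at 24, Final packaging at 14. The latest is hour 24.

24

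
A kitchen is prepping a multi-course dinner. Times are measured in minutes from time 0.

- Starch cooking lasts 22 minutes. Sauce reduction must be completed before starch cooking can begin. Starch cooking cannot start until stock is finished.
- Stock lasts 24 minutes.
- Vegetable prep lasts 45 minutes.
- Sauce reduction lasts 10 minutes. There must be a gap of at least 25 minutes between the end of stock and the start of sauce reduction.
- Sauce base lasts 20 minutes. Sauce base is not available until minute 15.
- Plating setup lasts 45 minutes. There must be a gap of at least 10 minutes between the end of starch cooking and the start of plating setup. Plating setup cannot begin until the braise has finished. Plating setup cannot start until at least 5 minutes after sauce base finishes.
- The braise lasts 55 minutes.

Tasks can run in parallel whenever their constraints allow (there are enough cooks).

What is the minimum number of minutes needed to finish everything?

Vegetable prep can start immediately at minute 0; it finishes at minute 45.
The braise can start immediately at minute 0; it finishes at minute 55.
After its own release at minute 15, sauce base can start at minute 15 and finishes at minute 35.
Nothing blocks stock, so it runs from minute 0 to minute 24.
Sauce reduction waits on stock (finishes minute 24, plus 25-minute gap → minute 49), so it starts at minute 49 and finishes at 49 + 10 = minute 59.
For starch cooking: sauce reduction (finishes minute 59); stock (finishes minute 24). Taking the maximum gives a start of minute 59, and it finishes at 59 + 22 = minute 81.
Plating setup needs all of starch cooking (finishes minute 81, plus 10-minute gap → minute 91); the braise (finishes minute 55); sauce base (finishes minute 35, plus 5-minute gap → minute 40). That puts its earliest start at minute 91; it finishes at 91 + 45 = minute 136.
All tasks are finished once the last one completes. Finish times: Stock at 24, Sauce base at 35, The braise at 55, Vegetable prep at 45, Sauce reduction at 59, Starch cooking at 81, Plating setup at 136. The latest is minute 136.

136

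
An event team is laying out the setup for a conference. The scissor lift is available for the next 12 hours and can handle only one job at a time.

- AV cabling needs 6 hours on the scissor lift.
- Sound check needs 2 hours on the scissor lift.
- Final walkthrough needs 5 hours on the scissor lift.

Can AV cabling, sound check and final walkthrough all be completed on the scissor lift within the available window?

Running back to back, the jobs need 6 + 2 + 5 = 13 hours on the scissor lift.
Since 13 > 12, they cannot all fit.

No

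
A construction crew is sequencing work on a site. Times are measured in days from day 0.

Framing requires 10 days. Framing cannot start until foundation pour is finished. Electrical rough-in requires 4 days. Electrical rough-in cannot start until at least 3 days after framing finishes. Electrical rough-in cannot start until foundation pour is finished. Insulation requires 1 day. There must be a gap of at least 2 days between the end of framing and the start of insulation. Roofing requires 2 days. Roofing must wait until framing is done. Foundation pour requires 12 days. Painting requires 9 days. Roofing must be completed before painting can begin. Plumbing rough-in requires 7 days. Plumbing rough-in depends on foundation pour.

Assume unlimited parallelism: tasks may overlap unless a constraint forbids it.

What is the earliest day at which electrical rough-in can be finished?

Nothing blocks foundation pour, so it runs from day 0 to day 12.
Framing cannot begin until foundation pour (finishes day 12). It runs from day 12 to 12 + 10 = day 22.
For electrical rough-in: framing (finishes day 22, plus 3-day gap → day 25); foundation pour (finishes day 12). Taking the maximum gives a start of day 25, and it finishes at 25 + 4 = day 29.

29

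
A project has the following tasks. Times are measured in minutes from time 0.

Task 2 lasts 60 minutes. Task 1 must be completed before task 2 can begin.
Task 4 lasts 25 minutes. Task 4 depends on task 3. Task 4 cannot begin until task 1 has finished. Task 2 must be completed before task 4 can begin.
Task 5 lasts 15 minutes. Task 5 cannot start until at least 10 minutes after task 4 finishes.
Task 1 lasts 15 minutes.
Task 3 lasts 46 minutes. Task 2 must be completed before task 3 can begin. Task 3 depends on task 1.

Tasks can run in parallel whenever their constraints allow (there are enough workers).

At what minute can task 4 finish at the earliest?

146

Nothing blocks task 1, so it runs from minute 0 to minute 15.
After task 1 (finishes minute 15), task 2 can start at minute 15 and finishes at minute 75.
Task 3 has to wait for task 2 (finishes minute 75); task 1 (finishes minute 15). The latest of these is minute 75, so task 3 runs minute 75 to 75 + 46 = minute 121.
Task 4 needs all of task 3 (finishes minute 121); task 1 (finishes minute 15); task 2 (finishes minute 75). That puts its earliest start at minute 121; it finishes at 121 + 25 = minute 146.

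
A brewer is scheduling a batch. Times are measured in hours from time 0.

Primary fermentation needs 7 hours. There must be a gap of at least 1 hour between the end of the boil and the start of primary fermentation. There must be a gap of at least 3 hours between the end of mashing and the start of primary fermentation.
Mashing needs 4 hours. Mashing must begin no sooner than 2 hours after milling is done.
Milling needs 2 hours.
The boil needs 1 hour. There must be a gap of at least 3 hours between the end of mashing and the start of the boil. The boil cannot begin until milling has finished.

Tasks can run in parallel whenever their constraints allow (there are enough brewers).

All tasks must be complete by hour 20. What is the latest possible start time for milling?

Primary fermentation has no dependents, so it just needs to finish by hour 20. Starting by 20 − 7 = hour 13 achieves that.
The boil feeds into primary fermentation (must start by hour 13, minus 1-hour gap → hour 12); so the boil must finish by hour 12 and therefore start by hour 11.
Mashing must finish in time for the boil (must start by hour 11, minus 3-hour gap → hour 8); primary fermentation (must start by hour 13, minus 3-hour gap → hour 10). The tightest is hour 8, so mashing must start by 8 − 4 = hour 4.
Milling has several dependents: mashing (must start by hour 4, minus 2-hour gap → hour 2); the boil (must start by hour 11). The earliest of those limits is hour 2, so milling must start by 2 − 2 = hour 0.

0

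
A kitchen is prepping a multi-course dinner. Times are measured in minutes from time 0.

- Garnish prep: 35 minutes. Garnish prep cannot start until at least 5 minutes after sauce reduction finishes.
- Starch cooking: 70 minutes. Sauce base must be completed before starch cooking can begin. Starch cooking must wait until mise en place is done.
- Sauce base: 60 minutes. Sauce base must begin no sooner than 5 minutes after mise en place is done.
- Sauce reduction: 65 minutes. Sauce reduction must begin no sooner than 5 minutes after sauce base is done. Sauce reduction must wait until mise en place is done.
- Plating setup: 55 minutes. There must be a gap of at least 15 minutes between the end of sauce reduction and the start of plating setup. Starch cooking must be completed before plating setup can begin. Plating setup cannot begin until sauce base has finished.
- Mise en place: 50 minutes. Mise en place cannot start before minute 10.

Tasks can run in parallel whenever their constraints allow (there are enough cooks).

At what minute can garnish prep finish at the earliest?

235

Mise en place waits on its own release at minute 10, so it starts at minute 10 and finishes at 10 + 50 = minute 60.
After mise en place (finishes minute 60, plus 5-minute gap → minute 65), sauce base can start at minute 65 and finishes at minute 125.
Sauce reduction cannot start until sauce base (finishes minute 125, plus 5-minute gap → minute 130); mise en place (finishes minute 60). The controlling bound is minute 130, so sauce reduction finishes at 130 + 65 = minute 195.
Garnish prep cannot begin until sauce reduction (finishes minute 195, plus 5-minute gap → minute 200). It runs from minute 200 to 200 + 35 = minute 235.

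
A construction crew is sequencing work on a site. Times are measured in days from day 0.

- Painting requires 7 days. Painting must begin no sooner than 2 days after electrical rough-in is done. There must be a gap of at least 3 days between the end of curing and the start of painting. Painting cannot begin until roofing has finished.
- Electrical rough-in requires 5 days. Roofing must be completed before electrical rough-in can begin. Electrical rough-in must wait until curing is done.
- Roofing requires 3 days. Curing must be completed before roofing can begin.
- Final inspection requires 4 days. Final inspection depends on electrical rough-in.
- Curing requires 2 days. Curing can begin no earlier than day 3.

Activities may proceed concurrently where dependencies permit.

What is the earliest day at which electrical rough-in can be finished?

13

Curing cannot begin until its own release at day 3. It runs from day 3 to 3 + 2 = day 5.
Roofing waits on curing (finishes day 5), so it starts at day 5 and finishes at 5 + 3 = day 8.
For electrical rough-in: roofing (finishes day 8); curing (finishes day 5). Taking the maximum gives a start of day 8, and it finishes at 8 + 5 = day 13.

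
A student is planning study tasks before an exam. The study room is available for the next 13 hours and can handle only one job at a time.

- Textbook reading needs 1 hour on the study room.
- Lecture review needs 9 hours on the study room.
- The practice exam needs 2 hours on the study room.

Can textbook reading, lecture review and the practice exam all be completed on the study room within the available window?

Yes

Running back to back, the jobs need 1 + 9 + 2 = 12 hours on the study room.
Since 12 ≤ 13, they fit within the window.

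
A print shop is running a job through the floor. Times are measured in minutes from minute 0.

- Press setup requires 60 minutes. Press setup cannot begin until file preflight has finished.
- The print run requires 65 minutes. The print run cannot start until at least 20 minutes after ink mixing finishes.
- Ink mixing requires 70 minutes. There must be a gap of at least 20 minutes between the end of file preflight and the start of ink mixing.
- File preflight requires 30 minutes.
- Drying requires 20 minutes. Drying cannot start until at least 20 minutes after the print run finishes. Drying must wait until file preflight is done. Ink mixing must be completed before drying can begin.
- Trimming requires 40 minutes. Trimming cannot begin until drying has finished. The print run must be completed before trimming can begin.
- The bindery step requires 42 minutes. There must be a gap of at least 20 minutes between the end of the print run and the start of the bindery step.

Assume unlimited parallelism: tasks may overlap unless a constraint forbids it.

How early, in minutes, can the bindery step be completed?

267

File preflight has no prerequisites, so it starts at minute 0 and finishes at minute 30.
After file preflight (finishes minute 30, plus 20-minute gap → minute 50), ink mixing can start at minute 50 and finishes at minute 120.
The print run cannot begin until ink mixing (finishes minute 120, plus 20-minute gap → minute 140). It runs from minute 140 to 140 + 65 = minute 205.
The bindery step waits on the print run (finishes minute 205, plus 20-minute gap → minute 225), so it starts at minute 225 and finishes at 225 + 42 = minute 267.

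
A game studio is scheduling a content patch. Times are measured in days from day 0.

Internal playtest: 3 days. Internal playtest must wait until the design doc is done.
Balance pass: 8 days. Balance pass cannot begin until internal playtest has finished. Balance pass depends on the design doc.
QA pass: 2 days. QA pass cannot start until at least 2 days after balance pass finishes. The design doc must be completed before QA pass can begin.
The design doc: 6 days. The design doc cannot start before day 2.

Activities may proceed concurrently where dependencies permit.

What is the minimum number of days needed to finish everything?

23

The design doc cannot begin until its own release at day 2. It runs from day 2 to 2 + 6 = day 8.
Internal playtest waits on the design doc (finishes day 8), so it starts at day 8 and finishes at 8 + 3 = day 11.
Balance pass needs all of internal playtest (finishes day 11); the design doc (finishes day 8). That puts its earliest start at day 11; it finishes at 11 + 8 = day 19.
For QA pass: balance pass (finishes day 19, plus 2-day gap → day 21); the design doc (finishes day 8). Taking the maximum gives a start of day 21, and it finishes at 21 + 2 = day 23.
All tasks are finished once the last one completes. Finish times: The design doc at 8, Internal playtest at 11, Balance pass at 19, QA pass at 23. The latest is day 23.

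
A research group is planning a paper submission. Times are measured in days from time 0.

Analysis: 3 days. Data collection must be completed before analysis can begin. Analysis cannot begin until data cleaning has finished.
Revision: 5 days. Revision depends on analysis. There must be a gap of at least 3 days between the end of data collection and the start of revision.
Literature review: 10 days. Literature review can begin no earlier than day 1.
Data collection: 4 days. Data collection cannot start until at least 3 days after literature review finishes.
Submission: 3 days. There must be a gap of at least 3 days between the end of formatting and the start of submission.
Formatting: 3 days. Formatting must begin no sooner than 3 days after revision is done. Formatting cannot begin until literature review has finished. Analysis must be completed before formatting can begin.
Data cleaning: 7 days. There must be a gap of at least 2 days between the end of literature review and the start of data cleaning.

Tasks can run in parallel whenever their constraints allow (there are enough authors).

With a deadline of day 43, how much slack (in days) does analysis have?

After its own release at day 1, literature review can start at day 1 and finishes at day 11.
Data cleaning cannot begin until literature review (finishes day 11, plus 2-day gap → day 13). It runs from day 13 to 13 + 7 = day 20.
Data collection waits on literature review (finishes day 11, plus 3-day gap → day 14), so it starts at day 14 and finishes at 14 + 4 = day 18.
Analysis cannot start until data collection (finishes day 18); data cleaning (finishes day 20). The controlling bound is day 20, so analysis finishes at 20 + 3 = day 23.

Working backward from the deadline:
Nothing follows submission; the deadline of day 43 is its only limit. It must start by 43 − 3 = day 40.
Formatting must finish before submission (must start by day 40, minus 3-day gap → day 37). With a 3-day duration, formatting must start by 37 − 3 = day 34.
Revision must finish before formatting (must start by day 34, minus 3-day gap → day 31). With a 5-day duration, revision must start by 31 − 5 = day 26.
For analysis: revision (must start by day 26); formatting (must start by day 34). The most restrictive is day 26; with a 3-day duration, analysis must start by day 23.
So analysis can start as early as day 20 and as late as day 23, giving 23 − 20 = 3 days of slack.

3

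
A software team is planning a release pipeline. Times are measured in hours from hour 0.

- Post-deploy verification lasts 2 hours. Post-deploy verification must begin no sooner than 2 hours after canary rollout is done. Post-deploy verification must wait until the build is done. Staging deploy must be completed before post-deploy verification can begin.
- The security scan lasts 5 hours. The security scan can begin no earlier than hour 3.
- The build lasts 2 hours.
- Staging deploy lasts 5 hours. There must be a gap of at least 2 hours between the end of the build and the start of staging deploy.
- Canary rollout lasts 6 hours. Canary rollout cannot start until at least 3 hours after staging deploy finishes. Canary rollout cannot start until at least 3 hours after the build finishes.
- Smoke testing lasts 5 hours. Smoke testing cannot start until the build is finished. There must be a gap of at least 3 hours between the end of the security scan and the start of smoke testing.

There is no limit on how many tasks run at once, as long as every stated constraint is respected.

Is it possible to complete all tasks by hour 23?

Yes

After its own release at hour 3, the security scan can start at hour 3 and finishes at hour 8.
Nothing blocks the build, so it runs from hour 0 to hour 2.
Smoke testing has to wait for the build (finishes hour 2); the security scan (finishes hour 8, plus 3-hour gap → hour 11). The latest of these is hour 11, so smoke testing runs hour 11 to 11 + 5 = hour 16.
Staging deploy cannot begin until the build (finishes hour 2, plus 2-hour gap → hour 4). It runs from hour 4 to 4 + 5 = hour 9.
Canary rollout needs all of staging deploy (finishes hour 9, plus 3-hour gap → hour 12); the build (finishes hour 2, plus 3-hour gap → hour 5). That puts its earliest start at hour 12; it finishes at 12 + 6 = hour 18.
Post-deploy verification has to wait for canary rollout (finishes hour 18, plus 2-hour gap → hour 20); the build (finishes hour 2); staging deploy (finishes hour 9). The latest of these is hour 20, so post-deploy verification runs hour 20 to 20 + 2 = hour 22.
Every task is finished by hour 22, which is no later than the deadline of 23, so the schedule is feasible.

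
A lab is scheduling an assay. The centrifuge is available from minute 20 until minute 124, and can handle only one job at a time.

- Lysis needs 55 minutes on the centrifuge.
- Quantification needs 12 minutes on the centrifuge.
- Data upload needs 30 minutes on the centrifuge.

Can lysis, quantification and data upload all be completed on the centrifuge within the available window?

Yes

The centrifuge window is 124 − 20 = 104 minutes.
Running back to back, the jobs need 55 + 12 + 30 = 97 minutes on the centrifuge.
Since 97 ≤ 104, they fit within the window.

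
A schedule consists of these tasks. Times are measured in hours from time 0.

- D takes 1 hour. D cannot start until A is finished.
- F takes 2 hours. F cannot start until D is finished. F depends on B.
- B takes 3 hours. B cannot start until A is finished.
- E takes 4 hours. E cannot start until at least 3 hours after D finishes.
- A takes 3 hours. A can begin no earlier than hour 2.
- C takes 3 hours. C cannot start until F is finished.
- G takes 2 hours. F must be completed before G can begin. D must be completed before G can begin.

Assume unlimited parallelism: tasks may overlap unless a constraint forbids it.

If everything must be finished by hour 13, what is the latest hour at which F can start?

Nothing follows C; the deadline of hour 13 is its only limit. It must start by 13 − 3 = hour 10.
Nothing follows G; the deadline of hour 13 is its only limit. It must start by 13 − 2 = hour 11.
F has several dependents: C (must start by hour 10); G (must start by hour 11). The earliest of those limits is hour 10, so F must start by 10 − 2 = hour 8.

8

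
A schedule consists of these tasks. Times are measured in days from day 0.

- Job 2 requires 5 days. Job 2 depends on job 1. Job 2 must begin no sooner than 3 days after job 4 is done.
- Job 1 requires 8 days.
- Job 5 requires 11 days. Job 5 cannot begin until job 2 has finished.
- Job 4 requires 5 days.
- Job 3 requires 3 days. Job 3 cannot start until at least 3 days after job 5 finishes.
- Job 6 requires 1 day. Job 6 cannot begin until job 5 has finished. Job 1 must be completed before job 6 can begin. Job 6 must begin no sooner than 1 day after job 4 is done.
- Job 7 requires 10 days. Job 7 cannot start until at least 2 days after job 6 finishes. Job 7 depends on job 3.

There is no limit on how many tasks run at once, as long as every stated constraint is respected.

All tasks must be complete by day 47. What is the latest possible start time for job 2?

15

Nothing follows job 7; the deadline of day 47 is its only limit. It must start by 47 − 10 = day 37.
Job 3 must finish before job 7 (must start by day 37). With a 3-day duration, job 3 must start by 37 − 3 = day 34.
Since job 7 (must start by day 37, minus 2-day gap → day 35) depends on it, job 6 must finish by day 35. Backing off its 1-day duration gives a latest start of day 34.
Job 5 must finish in time for job 3 (must start by day 34, minus 3-day gap → day 31); job 6 (must start by day 34). The tightest is day 31, so job 5 must start by 31 − 11 = day 20.
Job 2 feeds into job 5 (must start by day 20); so job 2 must finish by day 20 and therefore start by day 15.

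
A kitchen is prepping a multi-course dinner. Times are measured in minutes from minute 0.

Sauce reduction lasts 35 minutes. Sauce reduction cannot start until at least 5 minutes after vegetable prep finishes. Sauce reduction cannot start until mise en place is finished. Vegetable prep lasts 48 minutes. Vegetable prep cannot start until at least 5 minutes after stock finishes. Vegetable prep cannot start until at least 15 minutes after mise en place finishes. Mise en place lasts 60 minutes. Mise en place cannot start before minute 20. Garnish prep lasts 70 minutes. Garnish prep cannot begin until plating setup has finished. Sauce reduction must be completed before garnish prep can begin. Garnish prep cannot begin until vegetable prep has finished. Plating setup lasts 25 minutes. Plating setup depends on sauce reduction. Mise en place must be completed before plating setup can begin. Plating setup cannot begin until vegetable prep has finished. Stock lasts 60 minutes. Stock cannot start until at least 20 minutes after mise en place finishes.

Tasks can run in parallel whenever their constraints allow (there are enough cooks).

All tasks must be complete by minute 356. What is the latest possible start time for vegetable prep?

173

Garnish prep must finish by minute 356; it takes 70 minutes, so it must start by 356 − 70 = minute 286.
Plating setup has to be done before garnish prep (must start by minute 286). That means finishing by minute 286, i.e. starting by 286 − 25 = minute 261.
Sauce reduction must finish in time for plating setup (must start by minute 261); garnish prep (must start by minute 286). The tightest is minute 261, so sauce reduction must start by 261 − 35 = minute 226.
Vegetable prep has several dependents: sauce reduction (must start by minute 226, minus 5-minute gap → minute 221); plating setup (must start by minute 261); garnish prep (must start by minute 286). The earliest of those limits is minute 221, so vegetable prep must start by 221 − 48 = minute 173.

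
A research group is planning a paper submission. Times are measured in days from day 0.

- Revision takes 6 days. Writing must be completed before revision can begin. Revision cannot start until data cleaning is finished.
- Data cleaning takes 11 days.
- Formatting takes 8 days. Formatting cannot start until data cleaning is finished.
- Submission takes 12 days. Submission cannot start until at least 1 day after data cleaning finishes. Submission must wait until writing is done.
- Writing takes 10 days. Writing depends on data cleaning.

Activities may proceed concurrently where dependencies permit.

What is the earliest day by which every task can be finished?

Data cleaning has no prerequisites, so it starts at day 0 and finishes at day 11.
Formatting waits on data cleaning (finishes day 11), so it starts at day 11 and finishes at 11 + 8 = day 19.
After data cleaning (finishes day 11), writing can start at day 11 and finishes at day 21.
For submission: data cleaning (finishes day 11, plus 1-day gap → day 12); writing (finishes day 21). Taking the maximum gives a start of day 21, and it finishes at 21 + 12 = day 33.
Revision cannot start until writing (finishes day 21); data cleaning (finishes day 11). The controlling bound is day 21, so revision finishes at 21 + 6 = day 27.
All tasks are finished once the last one completes. Finish times: Data cleaning at 11, Writing at 21, Revision at 27, Formatting at 19, Submission at 33. The latest is day 33.

33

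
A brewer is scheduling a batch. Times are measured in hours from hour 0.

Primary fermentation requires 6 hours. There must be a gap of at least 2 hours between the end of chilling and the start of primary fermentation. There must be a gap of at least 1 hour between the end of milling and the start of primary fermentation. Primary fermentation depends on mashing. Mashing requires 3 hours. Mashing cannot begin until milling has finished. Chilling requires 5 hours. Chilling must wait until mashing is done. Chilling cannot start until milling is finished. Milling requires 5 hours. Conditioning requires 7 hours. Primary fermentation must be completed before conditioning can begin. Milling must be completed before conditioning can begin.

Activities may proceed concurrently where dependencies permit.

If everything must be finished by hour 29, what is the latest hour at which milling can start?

Conditioning must finish by hour 29; it takes 7 hours, so it must start by 29 − 7 = hour 22.
Primary fermentation feeds into conditioning (must start by hour 22); so primary fermentation must finish by hour 22 and therefore start by hour 16.
Chilling feeds into primary fermentation (must start by hour 16, minus 2-hour gap → hour 14); so chilling must finish by hour 14 and therefore start by hour 9.
Mashing feeds chilling (must start by hour 9); primary fermentation (must start by hour 16). Taking the minimum, mashing must finish by hour 9 and start by 9 − 3 = hour 6.
Milling must finish in time for mashing (must start by hour 6); chilling (must start by hour 9); primary fermentation (must start by hour 16, minus 1-hour gap → hour 15); conditioning (must start by hour 22). The tightest is hour 6, so milling must start by 6 − 5 = hour 1.

1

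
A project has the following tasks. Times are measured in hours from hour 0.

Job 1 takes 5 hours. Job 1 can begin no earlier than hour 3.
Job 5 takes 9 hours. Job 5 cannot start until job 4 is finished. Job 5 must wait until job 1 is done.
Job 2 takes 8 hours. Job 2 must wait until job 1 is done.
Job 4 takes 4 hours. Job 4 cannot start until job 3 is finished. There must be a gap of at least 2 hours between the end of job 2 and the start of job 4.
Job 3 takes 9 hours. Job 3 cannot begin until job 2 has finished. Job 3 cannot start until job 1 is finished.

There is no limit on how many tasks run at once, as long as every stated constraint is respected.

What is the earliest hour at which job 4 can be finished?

29

Job 1 cannot begin until its own release at hour 3. It runs from hour 3 to 3 + 5 = hour 8.
Job 2 cannot begin until job 1 (finishes hour 8). It runs from hour 8 to 8 + 8 = hour 16.
Job 3 needs all of job 2 (finishes hour 16); job 1 (finishes hour 8). That puts its earliest start at hour 16; it finishes at 16 + 9 = hour 25.
Job 4 cannot start until job 3 (finishes hour 25); job 2 (finishes hour 16, plus 2-hour gap → hour 18). The controlling bound is hour 25, so job 4 finishes at 25 + 4 = hour 29.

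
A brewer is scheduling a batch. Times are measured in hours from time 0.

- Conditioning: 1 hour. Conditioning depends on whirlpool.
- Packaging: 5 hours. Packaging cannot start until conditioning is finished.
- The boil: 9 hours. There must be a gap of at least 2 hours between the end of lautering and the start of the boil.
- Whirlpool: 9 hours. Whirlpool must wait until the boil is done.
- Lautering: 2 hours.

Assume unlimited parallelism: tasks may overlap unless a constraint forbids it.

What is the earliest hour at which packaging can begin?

23

Lautering can start immediately at hour 0; it finishes at hour 2.
After lautering (finishes hour 2, plus 2-hour gap → hour 4), the boil can start at hour 4 and finishes at hour 13.
Whirlpool cannot begin until the boil (finishes hour 13). It runs from hour 13 to 13 + 9 = hour 22.
Conditioning waits on whirlpool (finishes hour 22), so it starts at hour 22 and finishes at 22 + 1 = hour 23.
Packaging waits on conditioning (finishes hour 23), so the earliest it can start is hour 23.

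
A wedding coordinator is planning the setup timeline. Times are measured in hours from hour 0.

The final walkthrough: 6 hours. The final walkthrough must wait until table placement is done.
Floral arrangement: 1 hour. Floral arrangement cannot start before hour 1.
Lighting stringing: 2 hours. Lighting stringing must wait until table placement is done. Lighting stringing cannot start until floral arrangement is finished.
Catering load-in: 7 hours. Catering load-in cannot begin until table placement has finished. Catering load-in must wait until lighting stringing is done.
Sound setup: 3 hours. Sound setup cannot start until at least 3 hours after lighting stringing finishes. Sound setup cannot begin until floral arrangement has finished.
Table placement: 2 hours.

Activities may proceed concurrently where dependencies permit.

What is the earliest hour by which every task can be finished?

Floral arrangement cannot begin until its own release at hour 1. It runs from hour 1 to 1 + 1 = hour 2.
Table placement has no prerequisites, so it starts at hour 0 and finishes at hour 2.
After table placement (finishes hour 2), the final walkthrough can start at hour 2 and finishes at hour 8.
Lighting stringing has to wait for table placement (finishes hour 2); floral arrangement (finishes hour 2). The latest of these is hour 2, so lighting stringing runs hour 2 to 2 + 2 = hour 4.
Catering load-in cannot start until table placement (finishes hour 2); lighting stringing (finishes hour 4). The controlling bound is hour 4, so catering load-in finishes at 4 + 7 = hour 11.
Sound setup cannot start until lighting stringing (finishes hour 4, plus 3-hour gap → hour 7); floral arrangement (finishes hour 2). The controlling bound is hour 7, so sound setup finishes at 7 + 3 = hour 10.
All tasks are finished once the last one completes. Finish times: Table placement at 2, Floral arrangement at 2, Lighting stringing at 4, Sound setup at 10, Catering load-in at 11, The final walkthrough at 8. The latest is hour 11.

11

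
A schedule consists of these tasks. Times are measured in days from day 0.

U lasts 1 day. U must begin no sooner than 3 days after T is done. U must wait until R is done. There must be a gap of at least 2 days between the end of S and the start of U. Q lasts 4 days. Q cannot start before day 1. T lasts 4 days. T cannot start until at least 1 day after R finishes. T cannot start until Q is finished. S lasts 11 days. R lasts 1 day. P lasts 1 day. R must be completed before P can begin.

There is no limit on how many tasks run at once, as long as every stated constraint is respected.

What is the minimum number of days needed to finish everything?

14

S can start immediately at day 0; it finishes at day 11.
R can start immediately at day 0; it finishes at day 1.
P waits on R (finishes day 1), so it starts at day 1 and finishes at 1 + 1 = day 2.
After its own release at day 1, Q can start at day 1 and finishes at day 5.
T cannot start until R (finishes day 1, plus 1-day gap → day 2); Q (finishes day 5). The controlling bound is day 5, so T finishes at 5 + 4 = day 9.
U needs all of T (finishes day 9, plus 3-day gap → day 12); R (finishes day 1); S (finishes day 11, plus 2-day gap → day 13). That puts its earliest start at day 13; it finishes at 13 + 1 = day 14.
All tasks are finished once the last one completes. Finish times: P at 2, Q at 5, R at 1, S at 11, T at 9, U at 14. The latest is day 14.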